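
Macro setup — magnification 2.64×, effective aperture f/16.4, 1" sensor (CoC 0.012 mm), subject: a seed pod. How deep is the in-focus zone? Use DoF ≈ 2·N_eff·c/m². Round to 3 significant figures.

0.0565 mm

At magnification m, DoF ≈ 2·N_eff·c/m² = 2 × 16.4 × 0.012 / 2.64² = 0.3936 / 6.97 ≈ 0.0565 mm.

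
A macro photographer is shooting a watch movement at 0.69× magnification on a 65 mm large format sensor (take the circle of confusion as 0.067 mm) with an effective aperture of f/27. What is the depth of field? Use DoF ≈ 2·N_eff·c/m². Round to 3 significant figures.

At magnification m, DoF ≈ 2·N_eff·c/m² = 2 × 27 × 0.067 / 0.69² = 3.618 / 0.4761 ≈ 7.6 mm.

7.60 mm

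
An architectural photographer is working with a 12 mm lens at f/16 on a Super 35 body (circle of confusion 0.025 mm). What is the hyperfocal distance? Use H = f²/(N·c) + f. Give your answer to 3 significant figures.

372 mm

Hyperfocal distance H = f²/(N·c) + f = 12²/(16 × 0.025) + 12 = 144/0.4 + 12 ≈ 372.0 mm ≈ 0.372 m.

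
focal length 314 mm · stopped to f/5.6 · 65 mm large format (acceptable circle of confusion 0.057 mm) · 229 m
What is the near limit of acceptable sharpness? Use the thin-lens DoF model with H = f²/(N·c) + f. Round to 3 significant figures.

132 m

Hyperfocal distance H = f²/(N·c) + f = 314²/(5.6 × 0.057) + 314 = 98596/0.3192 + 314 ≈ 309198.7 mm ≈ 309.2 m.
Near limit Dn = s·(H − f)/(H + s − 2f) = 229000 × (309198.7 − 314) / (309198.7 + 229000 − 2 × 314) = 229000 × 308884.7 / 537570.7 ≈ 131582 mm ≈ 132 m.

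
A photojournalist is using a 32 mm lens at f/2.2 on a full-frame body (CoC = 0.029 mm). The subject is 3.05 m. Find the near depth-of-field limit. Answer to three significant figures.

2.57 m

Hyperfocal distance H = f²/(N·c) + f = 32²/(2.2 × 0.029) + 32 = 1024/0.0638 + 32 ≈ 16082.2 mm ≈ 16.08 m.
Near limit Dn = s·(H − f)/(H + s − 2f) = 3050 × (16082.2 − 32) / (16082.2 + 3050 − 2 × 32) = 3050 × 16050.2 / 19068.2 ≈ 2567.3 mm ≈ 2.57 m.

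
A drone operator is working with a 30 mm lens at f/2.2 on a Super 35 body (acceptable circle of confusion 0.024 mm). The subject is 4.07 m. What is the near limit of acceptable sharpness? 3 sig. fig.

3.29 m

Hyperfocal distance H = f²/(N·c) + f = 30²/(2.2 × 0.024) + 30 = 900/0.0528 + 30 ≈ 17075.5 mm ≈ 17.08 m.
Near limit Dn = s·(H − f)/(H + s − 2f) = 4070 × (17075.5 − 30) / (17075.5 + 4070 − 2 × 30) = 4070 × 17045.5 / 21085.5 ≈ 3290.2 mm ≈ 3.29 m.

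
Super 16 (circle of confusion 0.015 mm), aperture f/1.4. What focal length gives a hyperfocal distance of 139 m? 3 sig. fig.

54.0 mm

From H = f²/(N·c) + f, with f ≪ H: f ≈ √(H·N·c) = √(139000 × 1.4 × 0.015) = √2919.0 ≈ 54.03 mm.
The +f correction barely moves this — solving exactly, f² + N·c·f − N·c·H = 0 ⇒ f = (−N·c + √((N·c)² + 4·N·c·H))/2 = (−0.021 + √11676)/2 ≈ 54.017 mm, so f ≈ 54.0 mm.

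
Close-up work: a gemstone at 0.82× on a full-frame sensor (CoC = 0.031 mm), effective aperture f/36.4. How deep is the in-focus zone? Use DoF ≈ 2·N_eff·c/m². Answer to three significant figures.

At magnification m, DoF ≈ 2·N_eff·c/m² = 2 × 36.4 × 0.031 / 0.82² = 2.257 / 0.6724 ≈ 3.36 mm.

3.36 mm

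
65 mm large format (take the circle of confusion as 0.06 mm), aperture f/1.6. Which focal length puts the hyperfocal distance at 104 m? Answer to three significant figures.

99.9 mm

From H = f²/(N·c) + f, with f ≪ H: f ≈ √(H·N·c) = √(104000 × 1.6 × 0.06) = √9984.0 ≈ 99.92 mm.
The +f correction barely moves this — solving exactly, f² + N·c·f − N·c·H = 0 ⇒ f = (−N·c + √((N·c)² + 4·N·c·H))/2 = (−0.096 + √39936)/2 ≈ 99.872 mm, so f ≈ 99.9 mm.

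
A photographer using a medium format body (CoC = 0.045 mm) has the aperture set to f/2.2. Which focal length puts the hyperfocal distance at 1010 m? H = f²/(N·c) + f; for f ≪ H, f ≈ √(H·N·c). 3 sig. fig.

From H = f²/(N·c) + f, with f ≪ H: f ≈ √(H·N·c) = √(1010000 × 2.2 × 0.045) = √99990 ≈ 316.2 mm.
The +f correction barely moves this — solving exactly, f² + N·c·f − N·c·H = 0 ⇒ f = (−N·c + √((N·c)² + 4·N·c·H))/2 = (−0.099 + √399960)/2 ≈ 316.16 mm, so f ≈ 316 mm.

316 mm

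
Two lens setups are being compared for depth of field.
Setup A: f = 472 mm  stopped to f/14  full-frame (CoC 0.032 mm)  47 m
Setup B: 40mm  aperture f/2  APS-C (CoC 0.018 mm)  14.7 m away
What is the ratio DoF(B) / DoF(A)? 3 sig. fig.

Setup A: H = 472²/(14×0.032) + 472 ≈ 497757.7 mm; DoF = Df − Dn = 51851.4 − 42978.7 ≈ 8872.7 mm.
Setup B: H = 40²/(2×0.018) + 40 ≈ 44484.4 mm; DoF = Df − Dn = 21935 − 11054 ≈ 10881 mm.
Ratio = 10881 / 8872.7 ≈ 1.23.

1.23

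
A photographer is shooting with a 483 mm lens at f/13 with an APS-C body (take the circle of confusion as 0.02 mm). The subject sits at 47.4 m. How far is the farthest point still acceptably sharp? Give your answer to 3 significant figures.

50.0 m

Hyperfocal distance H = f²/(N·c) + f = 483²/(13 × 0.02) + 483 = 233289/0.26 + 483 ≈ 897748.4 mm ≈ 897.7 m.
Far limit Df = s·(H − f)/(H − s) = 47400 × (897748.4 − 483) / (897748.4 − 47400) = 47400 × 897265.4 / 850348.4 ≈ 50015 mm ≈ 50.0 m.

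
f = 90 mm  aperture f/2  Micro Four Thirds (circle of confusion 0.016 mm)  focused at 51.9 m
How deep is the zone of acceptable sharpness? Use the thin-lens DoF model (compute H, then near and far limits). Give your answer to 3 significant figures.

22.2 m

Hyperfocal distance H = f²/(N·c) + f = 90²/(2 × 0.016) + 90 = 8100/0.032 + 90 ≈ 253215.0 mm ≈ 253.2 m.
Near limit Dn = s·(H − f)/(H + s − 2f) = 51900 × (253215.0 − 90) / (253215.0 + 51900 − 2 × 90) = 51900 × 253125.0 / 304935.0 ≈ 43082 mm.
Far limit Df = s·(H − f)/(H − s) = 51900 × (253215.0 − 90) / (253215.0 − 51900) = 51900 × 253125.0 / 201315.0 ≈ 65257 mm.
Depth of field = Df − Dn = 65257 − 43082 ≈ 22175 mm ≈ 22.2 m.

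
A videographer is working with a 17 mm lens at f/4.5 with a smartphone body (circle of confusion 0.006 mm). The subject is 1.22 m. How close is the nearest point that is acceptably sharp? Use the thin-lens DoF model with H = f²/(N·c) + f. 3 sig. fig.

1.10 m

Hyperfocal distance H = f²/(N·c) + f = 17²/(4.5 × 0.006) + 17 = 289/0.027 + 17 ≈ 10720.7 mm ≈ 10.72 m.
Near limit Dn = s·(H − f)/(H + s − 2f) = 1220 × (10720.7 − 17) / (10720.7 + 1220 − 2 × 17) = 1220 × 10703.7 / 11906.7 ≈ 1096.7 mm ≈ 1.10 m.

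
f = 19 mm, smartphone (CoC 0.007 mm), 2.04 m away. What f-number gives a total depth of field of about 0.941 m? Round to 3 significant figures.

f/5.60

Write h = H − f = f²/(N·c). The thin-lens limits are Dn = s·h/(h + (s−f)) and Df = s·h/(h − (s−f)), so DoF = Df − Dn = 2·s·(s−f)·h / (h² − (s−f)²).
That is a quadratic in h: DoF·h² − 2·s·(s−f)·h − DoF·(s−f)² = 0 ⇒ h = (s−f)·(s + √(s² + DoF²)) / DoF = 2021 × (2040 + √(2040² + 941²)) / 941 = 2021 × (2040 + 2246.57) / 941 ≈ 9206.3 mm.
Then N = f²/(c·h) = 19² / (0.007 × 9206.3) = 361 / 64.444 ≈ 5.60.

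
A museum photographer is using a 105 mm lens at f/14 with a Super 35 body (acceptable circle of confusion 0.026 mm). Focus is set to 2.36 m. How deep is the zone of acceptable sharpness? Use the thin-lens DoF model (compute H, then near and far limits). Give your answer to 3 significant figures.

Hyperfocal distance H = f²/(N·c) + f = 105²/(14 × 0.026) + 105 = 11025/0.364 + 105 ≈ 30393.5 mm ≈ 30.39 m.
Near limit Dn = s·(H − f)/(H + s − 2f) = 2360 × (30393.5 − 105) / (30393.5 + 2360 − 2 × 105) = 2360 × 30288.5 / 32543.5 ≈ 2196.47 mm.
Far limit Df = s·(H − f)/(H − s) = 2360 × (30393.5 − 105) / (30393.5 − 2360) = 2360 × 30288.5 / 28033.5 ≈ 2549.84 mm.
Depth of field = Df − Dn = 2549.84 − 2196.47 ≈ 353.37 mm.

353 mm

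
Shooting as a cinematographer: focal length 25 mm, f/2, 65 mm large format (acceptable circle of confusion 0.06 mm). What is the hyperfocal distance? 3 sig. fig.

Hyperfocal distance H = f²/(N·c) + f = 25²/(2 × 0.06) + 25 = 625/0.12 + 25 ≈ 5233.3 mm ≈ 5.23 m.

5.23 m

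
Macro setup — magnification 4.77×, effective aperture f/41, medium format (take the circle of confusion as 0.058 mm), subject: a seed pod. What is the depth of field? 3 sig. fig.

At magnification m, DoF ≈ 2·N_eff·c/m² = 2 × 41 × 0.058 / 4.77² = 4.756 / 22.75 ≈ 0.209 mm.

0.209 mm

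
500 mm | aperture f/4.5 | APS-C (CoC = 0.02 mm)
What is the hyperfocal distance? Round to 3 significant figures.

2780 m

Hyperfocal distance H = f²/(N·c) + f = 500²/(4.5 × 0.02) + 500 = 250000/0.09 + 500 ≈ 2778277.8 mm ≈ 2780 m.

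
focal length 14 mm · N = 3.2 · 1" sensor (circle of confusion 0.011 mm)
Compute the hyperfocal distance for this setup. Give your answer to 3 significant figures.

5.58 m

Hyperfocal distance H = f²/(N·c) + f = 14²/(3.2 × 0.011) + 14 = 196/0.0352 + 14 ≈ 5582.2 mm ≈ 5.58 m.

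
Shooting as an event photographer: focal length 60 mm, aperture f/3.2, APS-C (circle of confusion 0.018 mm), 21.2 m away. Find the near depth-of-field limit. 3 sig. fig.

Hyperfocal distance H = f²/(N·c) + f = 60²/(3.2 × 0.018) + 60 = 3600/0.0576 + 60 ≈ 62560.0 mm ≈ 62.56 m.
Near limit Dn = s·(H − f)/(H + s − 2f) = 21200 × (62560.0 − 60) / (62560.0 + 21200 − 2 × 60) = 21200 × 62500.0 / 83640.0 ≈ 15842 mm ≈ 15.8 m.

15.8 m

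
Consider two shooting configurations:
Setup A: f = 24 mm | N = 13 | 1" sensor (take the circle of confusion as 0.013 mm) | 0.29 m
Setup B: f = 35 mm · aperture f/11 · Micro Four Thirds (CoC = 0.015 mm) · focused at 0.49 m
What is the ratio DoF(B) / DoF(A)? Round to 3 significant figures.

1.32

Setup A: H = 24²/(13×0.013) + 24 ≈ 3432.3 mm; DoF = Df − Dn = 314.549 − 269.005 ≈ 45.544 mm.
Setup B: H = 35²/(11×0.015) + 35 ≈ 7459.2 mm; DoF = Df − Dn = 521.991 − 461.704 ≈ 60.287 mm.
Ratio = 60.287 / 45.544 ≈ 1.32.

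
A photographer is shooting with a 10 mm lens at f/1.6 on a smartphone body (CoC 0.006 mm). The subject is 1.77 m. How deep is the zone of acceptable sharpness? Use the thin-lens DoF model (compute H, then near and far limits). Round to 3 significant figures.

0.616 m

Hyperfocal distance H = f²/(N·c) + f = 10²/(1.6 × 0.006) + 10 = 100/0.0096 + 10 ≈ 10426.7 mm ≈ 10.43 m.
Near limit Dn = s·(H − f)/(H + s − 2f) = 1770 × (10426.7 − 10) / (10426.7 + 1770 − 2 × 10) = 1770 × 10416.7 / 12176.7 ≈ 1514.17 mm.
Far limit Df = s·(H − f)/(H − s) = 1770 × (10426.7 − 10) / (10426.7 − 1770) = 1770 × 10416.7 / 8656.7 ≈ 2129.86 mm.
Depth of field = Df − Dn = 2129.86 − 1514.17 ≈ 615.69 mm ≈ 0.616 m.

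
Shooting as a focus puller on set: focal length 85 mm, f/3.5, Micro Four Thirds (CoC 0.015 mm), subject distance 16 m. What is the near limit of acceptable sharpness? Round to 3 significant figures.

Hyperfocal distance H = f²/(N·c) + f = 85²/(3.5 × 0.015) + 85 = 7225/0.0525 + 85 ≈ 137704.0 mm ≈ 137.7 m.
Near limit Dn = s·(H − f)/(H + s − 2f) = 16000 × (137704.0 − 85) / (137704.0 + 16000 − 2 × 85) = 16000 × 137619.0 / 153534.0 ≈ 14341 mm ≈ 14.3 m.

14.3 m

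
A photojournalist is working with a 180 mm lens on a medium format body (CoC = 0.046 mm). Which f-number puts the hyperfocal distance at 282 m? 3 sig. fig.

f/2.50

Rearrange H = f²/(N·c) + f for N: N = f² / ((H − f)·c).
N = 180² / ((282000 − 180) × 0.046) = 32400 / 12964 ≈ 2.50.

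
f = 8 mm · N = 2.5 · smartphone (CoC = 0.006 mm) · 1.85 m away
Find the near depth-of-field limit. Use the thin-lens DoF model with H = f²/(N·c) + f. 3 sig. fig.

1.29 m

Hyperfocal distance H = f²/(N·c) + f = 8²/(2.5 × 0.006) + 8 = 64/0.015 + 8 ≈ 4274.7 mm ≈ 4.275 m.
Near limit Dn = s·(H − f)/(H + s − 2f) = 1850 × (4274.7 − 8) / (4274.7 + 1850 − 2 × 8) = 1850 × 4266.7 / 6108.7 ≈ 1292.2 mm ≈ 1.29 m.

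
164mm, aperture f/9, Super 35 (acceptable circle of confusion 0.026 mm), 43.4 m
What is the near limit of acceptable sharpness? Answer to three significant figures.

Hyperfocal distance H = f²/(N·c) + f = 164²/(9 × 0.026) + 164 = 26896/0.234 + 164 ≈ 115104.2 mm ≈ 115.1 m.
Near limit Dn = s·(H − f)/(H + s − 2f) = 43400 × (115104.2 − 164) / (115104.2 + 43400 − 2 × 164) = 43400 × 114940.2 / 158176.2 ≈ 31537 mm ≈ 31.5 m.

31.5 m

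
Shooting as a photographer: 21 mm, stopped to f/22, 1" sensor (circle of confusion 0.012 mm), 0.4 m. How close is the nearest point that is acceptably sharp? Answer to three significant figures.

326 mm

Hyperfocal distance H = f²/(N·c) + f = 21²/(22 × 0.012) + 21 = 441/0.264 + 21 ≈ 1691.5 mm ≈ 1.691 m.
Near limit Dn = s·(H − f)/(H + s − 2f) = 400 × (1691.5 − 21) / (1691.5 + 400 − 2 × 21) = 400 × 1670.5 / 2049.5 ≈ 326.03 mm.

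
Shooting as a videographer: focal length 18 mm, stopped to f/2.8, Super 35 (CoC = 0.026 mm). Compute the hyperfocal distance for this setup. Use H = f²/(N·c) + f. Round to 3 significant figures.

Hyperfocal distance H = f²/(N·c) + f = 18²/(2.8 × 0.026) + 18 = 324/0.0728 + 18 ≈ 4468.5 mm ≈ 4.47 m.

4.47 m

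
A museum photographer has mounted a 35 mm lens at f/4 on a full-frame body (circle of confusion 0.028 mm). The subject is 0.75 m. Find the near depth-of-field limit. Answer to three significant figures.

0.704 m

Hyperfocal distance H = f²/(N·c) + f = 35²/(4 × 0.028) + 35 = 1225/0.112 + 35 ≈ 10972.5 mm ≈ 10.97 m.
Near limit Dn = s·(H − f)/(H + s − 2f) = 750 × (10972.5 − 35) / (10972.5 + 750 − 2 × 35) = 750 × 10937.5 / 11652.5 ≈ 703.98 mm ≈ 0.704 m.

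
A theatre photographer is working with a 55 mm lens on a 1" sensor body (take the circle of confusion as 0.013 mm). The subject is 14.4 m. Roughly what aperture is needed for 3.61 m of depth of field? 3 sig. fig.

f/2.00

Write h = H − f = f²/(N·c). The thin-lens limits are Dn = s·h/(h + (s−f)) and Df = s·h/(h − (s−f)), so DoF = Df − Dn = 2·s·(s−f)·h / (h² − (s−f)²).
That is a quadratic in h: DoF·h² − 2·s·(s−f)·h − DoF·(s−f)² = 0 ⇒ h = (s−f)·(s + √(s² + DoF²)) / DoF = 14345 × (14400 + √(14400² + 3610²)) / 3610 = 14345 × (14400 + 14845.6) / 3610 ≈ 116213 mm.
Then N = f²/(c·h) = 55² / (0.013 × 116213) = 3025 / 1510.8 ≈ 2.00.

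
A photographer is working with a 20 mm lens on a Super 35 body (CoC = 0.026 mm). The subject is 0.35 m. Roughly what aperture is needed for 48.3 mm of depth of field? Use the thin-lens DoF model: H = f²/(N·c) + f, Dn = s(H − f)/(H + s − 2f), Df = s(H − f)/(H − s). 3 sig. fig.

f/3.20

Write h = H − f = f²/(N·c). The thin-lens limits are Dn = s·h/(h + (s−f)) and Df = s·h/(h − (s−f)), so DoF = Df − Dn = 2·s·(s−f)·h / (h² − (s−f)²).
That is a quadratic in h: DoF·h² − 2·s·(s−f)·h − DoF·(s−f)² = 0 ⇒ h = (s−f)·(s + √(s² + DoF²)) / DoF = 330 × (350 + √(350² + 48.3²)) / 48.3 = 330 × (350 + 353.317) / 48.3 ≈ 4805.3 mm.
Then N = f²/(c·h) = 20² / (0.026 × 4805.3) = 400 / 124.94 ≈ 3.20.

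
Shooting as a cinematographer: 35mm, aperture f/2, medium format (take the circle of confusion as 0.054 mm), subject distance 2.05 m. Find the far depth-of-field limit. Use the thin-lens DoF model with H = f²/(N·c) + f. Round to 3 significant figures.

2.49 m

Hyperfocal distance H = f²/(N·c) + f = 35²/(2 × 0.054) + 35 = 1225/0.108 + 35 ≈ 11377.6 mm ≈ 11.38 m.
Far limit Df = s·(H − f)/(H − s) = 2050 × (11377.6 − 35) / (11377.6 − 2050) = 2050 × 11342.6 / 9327.6 ≈ 2492.9 mm ≈ 2.49 m.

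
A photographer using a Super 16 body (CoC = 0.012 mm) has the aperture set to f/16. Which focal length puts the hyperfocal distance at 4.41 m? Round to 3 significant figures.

29.0 mm

From H = f²/(N·c) + f, with f ≪ H: f ≈ √(H·N·c) = √(4410 × 16 × 0.012) = √846.72 ≈ 29.10 mm.
Exact: f² + N·c·f − N·c·H = 0 ⇒ f = (−N·c + √((N·c)² + 4·N·c·H))/2 = (−0.192 + √3386.9)/2 ≈ 29.003 mm ≈ 29.0 mm.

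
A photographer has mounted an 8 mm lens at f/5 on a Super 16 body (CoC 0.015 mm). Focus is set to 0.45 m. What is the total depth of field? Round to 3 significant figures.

0.637 m

Hyperfocal distance H = f²/(N·c) + f = 8²/(5 × 0.015) + 8 = 64/0.075 + 8 ≈ 861.3 mm ≈ 0.861 m.
Near limit Dn = s·(H − f)/(H + s − 2f) = 450 × (861.3 − 8) / (861.3 + 450 − 2 × 8) = 450 × 853.3 / 1295.3 ≈ 296.45 mm.
Far limit Df = s·(H − f)/(H − s) = 450 × (861.3 − 8) / (861.3 − 450) = 450 × 853.3 / 411.3 ≈ 933.55 mm.
Depth of field = Df − Dn = 933.55 − 296.45 ≈ 637.10 mm ≈ 0.637 m.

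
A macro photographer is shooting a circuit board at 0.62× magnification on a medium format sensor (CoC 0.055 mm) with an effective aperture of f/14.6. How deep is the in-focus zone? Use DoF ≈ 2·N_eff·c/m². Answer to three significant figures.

At magnification m, DoF ≈ 2·N_eff·c/m² = 2 × 14.6 × 0.055 / 0.62² = 1.606 / 0.3844 ≈ 4.18 mm.

4.18 mm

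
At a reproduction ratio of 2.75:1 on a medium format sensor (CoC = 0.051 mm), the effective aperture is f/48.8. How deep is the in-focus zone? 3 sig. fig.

At magnification m, DoF ≈ 2·N_eff·c/m² = 2 × 48.8 × 0.051 / 2.75² = 4.978 / 7.562 ≈ 0.658 mm.

0.658 mm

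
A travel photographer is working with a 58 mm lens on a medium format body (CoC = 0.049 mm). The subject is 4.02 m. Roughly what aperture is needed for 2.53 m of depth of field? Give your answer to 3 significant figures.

Write h = H − f = f²/(N·c). The thin-lens limits are Dn = s·h/(h + (s−f)) and Df = s·h/(h − (s−f)), so DoF = Df − Dn = 2·s·(s−f)·h / (h² − (s−f)²).
That is a quadratic in h: DoF·h² − 2·s·(s−f)·h − DoF·(s−f)² = 0 ⇒ h = (s−f)·(s + √(s² + DoF²)) / DoF = 3962 × (4020 + √(4020² + 2530²)) / 2530 = 3962 × (4020 + 4749.87) / 2530 ≈ 13734 mm.
Then N = f²/(c·h) = 58² / (0.049 × 13734) = 3364 / 672.95 ≈ 5.

f/5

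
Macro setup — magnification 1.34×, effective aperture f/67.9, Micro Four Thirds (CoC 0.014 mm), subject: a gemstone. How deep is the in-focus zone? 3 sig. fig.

At magnification m, DoF ≈ 2·N_eff·c/m² = 2 × 67.9 × 0.014 / 1.34² = 1.901 / 1.796 ≈ 1.06 mm.

1.06 mm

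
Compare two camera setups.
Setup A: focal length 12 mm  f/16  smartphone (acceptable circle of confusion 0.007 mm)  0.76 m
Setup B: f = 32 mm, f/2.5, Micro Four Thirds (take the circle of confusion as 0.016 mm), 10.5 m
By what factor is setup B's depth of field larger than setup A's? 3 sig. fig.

Setup A: H = 12²/(16×0.007) + 12 ≈ 1297.7 mm; DoF = Df − Dn = 1817.2 − 480.5 ≈ 1336.7 mm.
Setup B: H = 32²/(2.5×0.016) + 32 ≈ 25632.0 mm; DoF = Df − Dn = 17764 − 7453 ≈ 10311 mm.
Ratio = 10311 / 1336.7 ≈ 7.71.

7.71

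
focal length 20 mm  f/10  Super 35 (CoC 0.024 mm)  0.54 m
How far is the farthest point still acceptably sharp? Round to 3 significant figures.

Hyperfocal distance H = f²/(N·c) + f = 20²/(10 × 0.024) + 20 = 400/0.24 + 20 ≈ 1686.7 mm ≈ 1.687 m.
Far limit Df = s·(H − f)/(H − s) = 540 × (1686.7 − 20) / (1686.7 − 540) = 540 × 1666.7 / 1146.7 ≈ 784.88 mm ≈ 0.785 m.

0.785 m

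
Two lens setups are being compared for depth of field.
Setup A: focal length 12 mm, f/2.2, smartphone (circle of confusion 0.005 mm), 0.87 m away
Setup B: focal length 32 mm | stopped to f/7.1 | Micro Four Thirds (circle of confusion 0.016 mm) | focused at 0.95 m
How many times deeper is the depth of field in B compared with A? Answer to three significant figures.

1.71

Setup A: H = 12²/(2.2×0.005) + 12 ≈ 13102.9 mm; DoF = Df − Dn = 931.02 − 816.49 ≈ 114.53 mm.
Setup B: H = 32²/(7.1×0.016) + 32 ≈ 9046.1 mm; DoF = Df − Dn = 1057.72 − 862.19 ≈ 195.53 mm.
Ratio = 195.53 / 114.53 ≈ 1.71.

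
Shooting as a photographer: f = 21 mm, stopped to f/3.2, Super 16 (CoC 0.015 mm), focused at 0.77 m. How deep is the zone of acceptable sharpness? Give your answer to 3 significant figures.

Hyperfocal distance H = f²/(N·c) + f = 21²/(3.2 × 0.015) + 21 = 441/0.048 + 21 ≈ 9208.5 mm ≈ 9.209 m.
Near limit Dn = s·(H − f)/(H + s − 2f) = 770 × (9208.5 − 21) / (9208.5 + 770 − 2 × 21) = 770 × 9187.5 / 9936.5 ≈ 711.96 mm.
Far limit Df = s·(H − f)/(H − s) = 770 × (9208.5 − 21) / (9208.5 − 770) = 770 × 9187.5 / 8438.5 ≈ 838.35 mm.
Depth of field = Df − Dn = 838.35 − 711.96 ≈ 126.39 mm.

126 mm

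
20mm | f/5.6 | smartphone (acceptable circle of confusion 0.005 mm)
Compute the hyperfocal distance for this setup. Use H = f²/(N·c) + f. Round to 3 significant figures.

Hyperfocal distance H = f²/(N·c) + f = 20²/(5.6 × 0.005) + 20 = 400/0.028 + 20 ≈ 14305.7 mm ≈ 14.3 m.

14.3 m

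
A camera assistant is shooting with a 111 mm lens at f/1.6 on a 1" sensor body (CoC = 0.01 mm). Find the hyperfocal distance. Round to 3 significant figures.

Hyperfocal distance H = f²/(N·c) + f = 111²/(1.6 × 0.01) + 111 = 12321/0.016 + 111 ≈ 770173.5 mm ≈ 770 m.

770 m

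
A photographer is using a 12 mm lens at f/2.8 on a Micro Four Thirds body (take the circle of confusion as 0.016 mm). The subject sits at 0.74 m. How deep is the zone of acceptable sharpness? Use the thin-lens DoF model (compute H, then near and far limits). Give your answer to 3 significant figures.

353 mm

Hyperfocal distance H = f²/(N·c) + f = 12²/(2.8 × 0.016) + 12 = 144/0.0448 + 12 ≈ 3226.3 mm ≈ 3.226 m.
Near limit Dn = s·(H − f)/(H + s − 2f) = 740 × (3226.3 − 12) / (3226.3 + 740 − 2 × 12) = 740 × 3214.3 / 3942.3 ≈ 603.35 mm.
Far limit Df = s·(H − f)/(H − s) = 740 × (3226.3 − 12) / (3226.3 − 740) = 740 × 3214.3 / 2486.3 ≈ 956.68 mm.
Depth of field = Df − Dn = 956.68 − 603.35 ≈ 353.33 mm.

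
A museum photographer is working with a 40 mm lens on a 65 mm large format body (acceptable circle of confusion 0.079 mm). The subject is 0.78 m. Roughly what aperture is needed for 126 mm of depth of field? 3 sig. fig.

Write h = H − f = f²/(N·c). The thin-lens limits are Dn = s·h/(h + (s−f)) and Df = s·h/(h − (s−f)), so DoF = Df − Dn = 2·s·(s−f)·h / (h² − (s−f)²).
That is a quadratic in h: DoF·h² − 2·s·(s−f)·h − DoF·(s−f)² = 0 ⇒ h = (s−f)·(s + √(s² + DoF²)) / DoF = 740 × (780 + √(780² + 126²)) / 126 = 740 × (780 + 790.111) / 126 ≈ 9221.3 mm.
Then N = f²/(c·h) = 40² / (0.079 × 9221.3) = 1600 / 728.48 ≈ 2.20.

f/2.20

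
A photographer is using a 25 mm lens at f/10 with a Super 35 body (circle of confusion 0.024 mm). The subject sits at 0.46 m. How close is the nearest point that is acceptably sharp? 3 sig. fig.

394 mm

Hyperfocal distance H = f²/(N·c) + f = 25²/(10 × 0.024) + 25 = 625/0.24 + 25 ≈ 2629.2 mm ≈ 2.629 m.
Near limit Dn = s·(H − f)/(H + s − 2f) = 460 × (2629.2 − 25) / (2629.2 + 460 − 2 × 25) = 460 × 2604.2 / 3039.2 ≈ 394.16 mm.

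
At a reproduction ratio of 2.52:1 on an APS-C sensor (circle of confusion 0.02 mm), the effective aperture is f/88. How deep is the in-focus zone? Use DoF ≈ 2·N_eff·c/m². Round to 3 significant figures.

0.554 mm

At magnification m, DoF ≈ 2·N_eff·c/m² = 2 × 88 × 0.02 / 2.52² = 3.52 / 6.35 ≈ 0.554 mm.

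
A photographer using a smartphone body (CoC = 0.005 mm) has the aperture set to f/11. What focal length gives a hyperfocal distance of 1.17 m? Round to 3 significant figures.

From H = f²/(N·c) + f, with f ≪ H: f ≈ √(H·N·c) = √(1170 × 11 × 0.005) = √64.350 ≈ 8.022 mm.
Exact: f² + N·c·f − N·c·H = 0 ⇒ f = (−N·c + √((N·c)² + 4·N·c·H))/2 = (−0.055 + √257.40)/2 ≈ 7.9944 mm ≈ 7.99 mm.

7.99 mm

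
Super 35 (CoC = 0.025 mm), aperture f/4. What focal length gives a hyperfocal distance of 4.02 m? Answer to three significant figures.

20.0 mm

From H = f²/(N·c) + f, with f ≪ H: f ≈ √(H·N·c) = √(4020 × 4 × 0.025) = √402.00 ≈ 20.05 mm.
Exact: f² + N·c·f − N·c·H = 0 ⇒ f = (−N·c + √((N·c)² + 4·N·c·H))/2 = (−0.1 + √1608.0)/2 ≈ 20.000 mm ≈ 20.0 mm.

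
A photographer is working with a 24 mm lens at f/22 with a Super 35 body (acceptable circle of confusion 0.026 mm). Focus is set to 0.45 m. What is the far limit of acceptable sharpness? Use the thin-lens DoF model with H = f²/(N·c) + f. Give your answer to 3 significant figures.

Hyperfocal distance H = f²/(N·c) + f = 24²/(22 × 0.026) + 24 = 576/0.572 + 24 ≈ 1031.0 mm ≈ 1.031 m.
Far limit Df = s·(H − f)/(H − s) = 450 × (1031.0 − 24) / (1031.0 − 450) = 450 × 1007.0 / 581.0 ≈ 779.95 mm ≈ 0.780 m.

0.780 m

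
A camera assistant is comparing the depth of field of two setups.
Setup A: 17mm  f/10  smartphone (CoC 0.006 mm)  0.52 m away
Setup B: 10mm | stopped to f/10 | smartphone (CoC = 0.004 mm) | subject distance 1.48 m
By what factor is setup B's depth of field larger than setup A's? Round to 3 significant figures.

Setup A: H = 17²/(10×0.006) + 17 ≈ 4833.7 mm; DoF = Df − Dn = 580.64 − 470.83 ≈ 109.81 mm.
Setup B: H = 10²/(10×0.004) + 10 ≈ 2510.0 mm; DoF = Df − Dn = 3592.2 − 932.0 ≈ 2660.2 mm.
Ratio = 2660.2 / 109.81 ≈ 24.2.

24.2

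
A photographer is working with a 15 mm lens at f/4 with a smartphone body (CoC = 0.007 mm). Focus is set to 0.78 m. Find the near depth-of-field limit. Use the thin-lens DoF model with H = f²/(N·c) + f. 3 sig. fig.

0.712 m

Hyperfocal distance H = f²/(N·c) + f = 15²/(4 × 0.007) + 15 = 225/0.028 + 15 ≈ 8050.7 mm ≈ 8.051 m.
Near limit Dn = s·(H − f)/(H + s − 2f) = 780 × (8050.7 − 15) / (8050.7 + 780 − 2 × 15) = 780 × 8035.7 / 8800.7 ≈ 712.20 mm ≈ 0.712 m.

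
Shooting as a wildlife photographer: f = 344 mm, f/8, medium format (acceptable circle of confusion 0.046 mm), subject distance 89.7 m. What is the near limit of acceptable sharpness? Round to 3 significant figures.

70.2 m

Hyperfocal distance H = f²/(N·c) + f = 344²/(8 × 0.046) + 344 = 118336/0.368 + 344 ≈ 321909.2 mm ≈ 321.9 m.
Near limit Dn = s·(H − f)/(H + s − 2f) = 89700 × (321909.2 − 344) / (321909.2 + 89700 − 2 × 344) = 89700 × 321565.2 / 410921.2 ≈ 70194 mm ≈ 70.2 m.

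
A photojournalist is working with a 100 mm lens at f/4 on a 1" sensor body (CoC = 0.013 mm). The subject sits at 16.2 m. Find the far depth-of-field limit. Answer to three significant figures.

17.7 m

Hyperfocal distance H = f²/(N·c) + f = 100²/(4 × 0.013) + 100 = 10000/0.052 + 100 ≈ 192407.7 mm ≈ 192.4 m.
Far limit Df = s·(H − f)/(H − s) = 16200 × (192407.7 − 100) / (192407.7 − 16200) = 16200 × 192307.7 / 176207.7 ≈ 17680 mm ≈ 17.7 m.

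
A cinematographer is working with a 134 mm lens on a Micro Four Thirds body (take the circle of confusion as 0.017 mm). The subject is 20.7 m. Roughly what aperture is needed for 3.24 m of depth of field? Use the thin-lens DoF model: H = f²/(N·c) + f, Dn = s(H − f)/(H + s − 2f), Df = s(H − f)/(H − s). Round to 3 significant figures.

f/4

Write h = H − f = f²/(N·c). The thin-lens limits are Dn = s·h/(h + (s−f)) and Df = s·h/(h − (s−f)), so DoF = Df − Dn = 2·s·(s−f)·h / (h² − (s−f)²).
That is a quadratic in h: DoF·h² − 2·s·(s−f)·h − DoF·(s−f)² = 0 ⇒ h = (s−f)·(s + √(s² + DoF²)) / DoF = 20566 × (20700 + √(20700² + 3240²)) / 3240 = 20566 × (20700 + 20952.0) / 3240 ≈ 264388 mm.
Then N = f²/(c·h) = 134² / (0.017 × 264388) = 17956 / 4494.6 ≈ 4.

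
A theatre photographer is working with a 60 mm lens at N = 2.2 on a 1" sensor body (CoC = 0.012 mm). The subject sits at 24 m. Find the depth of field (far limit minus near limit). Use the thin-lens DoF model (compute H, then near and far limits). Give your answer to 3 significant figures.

Hyperfocal distance H = f²/(N·c) + f = 60²/(2.2 × 0.012) + 60 = 3600/0.0264 + 60 ≈ 136423.6 mm ≈ 136.4 m.
Near limit Dn = s·(H − f)/(H + s − 2f) = 24000 × (136423.6 − 60) / (136423.6 + 24000 − 2 × 60) = 24000 × 136363.6 / 160303.6 ≈ 20415.8 mm.
Far limit Df = s·(H − f)/(H − s) = 24000 × (136423.6 − 60) / (136423.6 − 24000) = 24000 × 136363.6 / 112423.6 ≈ 29110.7 mm.
Depth of field = Df − Dn = 29110.7 − 20415.8 ≈ 8694.9 mm ≈ 8.69 m.

8.69 m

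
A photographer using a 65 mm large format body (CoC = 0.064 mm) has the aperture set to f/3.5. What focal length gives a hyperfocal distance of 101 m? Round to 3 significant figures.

From H = f²/(N·c) + f, with f ≪ H: f ≈ √(H·N·c) = √(101000 × 3.5 × 0.064) = √22624 ≈ 150.4 mm.
The +f correction barely moves this — solving exactly, f² + N·c·f − N·c·H = 0 ⇒ f = (−N·c + √((N·c)² + 4·N·c·H))/2 = (−0.224 + √90496)/2 ≈ 150.30 mm, so f ≈ 150 mm.

150 mm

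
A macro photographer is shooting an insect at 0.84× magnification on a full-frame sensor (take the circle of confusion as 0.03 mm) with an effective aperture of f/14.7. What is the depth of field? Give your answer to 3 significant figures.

At magnification m, DoF ≈ 2·N_eff·c/m² = 2 × 14.7 × 0.03 / 0.84² = 0.882 / 0.7056 ≈ 1.25 mm.

1.25 mm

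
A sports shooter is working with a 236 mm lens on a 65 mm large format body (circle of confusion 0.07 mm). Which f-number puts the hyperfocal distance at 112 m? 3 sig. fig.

f/7.12

Rearrange H = f²/(N·c) + f for N: N = f² / ((H − f)·c).
N = 236² / ((112000 − 236) × 0.07) = 55696 / 7823 ≈ 7.12.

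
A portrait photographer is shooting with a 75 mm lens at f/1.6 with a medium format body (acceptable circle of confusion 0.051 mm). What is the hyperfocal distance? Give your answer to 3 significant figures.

Hyperfocal distance H = f²/(N·c) + f = 75²/(1.6 × 0.051) + 75 = 5625/0.0816 + 75 ≈ 69008.8 mm ≈ 69.0 m.

69.0 m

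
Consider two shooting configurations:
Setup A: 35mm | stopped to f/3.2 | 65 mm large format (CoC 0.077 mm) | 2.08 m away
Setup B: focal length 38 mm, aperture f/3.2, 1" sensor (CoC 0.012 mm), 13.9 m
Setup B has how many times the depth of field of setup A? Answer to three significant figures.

Setup A: H = 35²/(3.2×0.077) + 35 ≈ 5006.6 mm; DoF = Df − Dn = 3533.4 − 1473.8 ≈ 2059.6 mm.
Setup B: H = 38²/(3.2×0.012) + 38 ≈ 37642.2 mm; DoF = Df − Dn = 22016 − 10156 ≈ 11860 mm.
Ratio = 11860 / 2059.6 ≈ 5.76.

5.76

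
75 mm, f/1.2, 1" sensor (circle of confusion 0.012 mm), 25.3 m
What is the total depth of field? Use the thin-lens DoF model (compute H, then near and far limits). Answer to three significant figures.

3.28 m

Hyperfocal distance H = f²/(N·c) + f = 75²/(1.2 × 0.012) + 75 = 5625/0.0144 + 75 ≈ 390700.0 mm ≈ 390.7 m.
Near limit Dn = s·(H − f)/(H + s − 2f) = 25300 × (390700.0 − 75) / (390700.0 + 25300 − 2 × 75) = 25300 × 390625.0 / 415850.0 ≈ 23765.3 mm.
Far limit Df = s·(H − f)/(H − s) = 25300 × (390700.0 − 75) / (390700.0 − 25300) = 25300 × 390625.0 / 365400.0 ≈ 27046.6 mm.
Depth of field = Df − Dn = 27046.6 − 23765.3 ≈ 3281.3 mm ≈ 3.28 m.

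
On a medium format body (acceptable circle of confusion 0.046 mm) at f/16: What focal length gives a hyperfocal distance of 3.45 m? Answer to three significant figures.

50.0 mm

From H = f²/(N·c) + f, with f ≪ H: f ≈ √(H·N·c) = √(3450 × 16 × 0.046) = √2539.2 ≈ 50.39 mm.
Exact: f² + N·c·f − N·c·H = 0 ⇒ f = (−N·c + √((N·c)² + 4·N·c·H))/2 = (−0.736 + √10157)/2 ≈ 50.024 mm ≈ 50.0 mm.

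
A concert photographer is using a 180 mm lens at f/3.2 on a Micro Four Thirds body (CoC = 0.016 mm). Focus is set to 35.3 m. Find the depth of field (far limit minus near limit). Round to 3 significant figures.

Hyperfocal distance H = f²/(N·c) + f = 180²/(3.2 × 0.016) + 180 = 32400/0.0512 + 180 ≈ 632992.5 mm ≈ 633.0 m.
Near limit Dn = s·(H − f)/(H + s − 2f) = 35300 × (632992.5 − 180) / (632992.5 + 35300 − 2 × 180) = 35300 × 632812.5 / 667932.5 ≈ 33443.9 mm.
Far limit Df = s·(H − f)/(H − s) = 35300 × (632992.5 − 180) / (632992.5 − 35300) = 35300 × 632812.5 / 597692.5 ≈ 37374.2 mm.
Depth of field = Df − Dn = 37374.2 − 33443.9 ≈ 3930.3 mm ≈ 3.93 m.

3.93 m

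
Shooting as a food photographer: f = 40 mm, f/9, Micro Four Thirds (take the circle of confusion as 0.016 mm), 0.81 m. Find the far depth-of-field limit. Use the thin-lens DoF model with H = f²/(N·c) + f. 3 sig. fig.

Hyperfocal distance H = f²/(N·c) + f = 40²/(9 × 0.016) + 40 = 1600/0.144 + 40 ≈ 11151.1 mm ≈ 11.15 m.
Far limit Df = s·(H − f)/(H − s) = 810 × (11151.1 − 40) / (11151.1 − 810) = 810 × 11111.1 / 10341.1 ≈ 870.31 mm ≈ 0.870 m.

0.870 m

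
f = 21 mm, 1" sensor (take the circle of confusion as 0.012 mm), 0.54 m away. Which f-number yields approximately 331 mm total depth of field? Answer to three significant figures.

Write h = H − f = f²/(N·c). The thin-lens limits are Dn = s·h/(h + (s−f)) and Df = s·h/(h − (s−f)), so DoF = Df − Dn = 2·s·(s−f)·h / (h² − (s−f)²).
That is a quadratic in h: DoF·h² − 2·s·(s−f)·h − DoF·(s−f)² = 0 ⇒ h = (s−f)·(s + √(s² + DoF²)) / DoF = 519 × (540 + √(540² + 331²)) / 331 = 519 × (540 + 633.373) / 331 ≈ 1839.8 mm.
Then N = f²/(c·h) = 21² / (0.012 × 1839.8) = 441 / 22.078 ≈ 20.

f/20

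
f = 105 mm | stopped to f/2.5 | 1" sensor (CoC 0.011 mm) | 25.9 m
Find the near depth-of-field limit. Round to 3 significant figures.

Hyperfocal distance H = f²/(N·c) + f = 105²/(2.5 × 0.011) + 105 = 11025/0.0275 + 105 ≈ 401014.1 mm ≈ 401.0 m.
Near limit Dn = s·(H − f)/(H + s − 2f) = 25900 × (401014.1 − 105) / (401014.1 + 25900 − 2 × 105) = 25900 × 400909.1 / 426704.1 ≈ 24334 mm ≈ 24.3 m.

24.3 m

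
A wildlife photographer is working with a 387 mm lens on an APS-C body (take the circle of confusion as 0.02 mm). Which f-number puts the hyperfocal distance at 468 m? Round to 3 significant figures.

f/16

Rearrange H = f²/(N·c) + f for N: N = f² / ((H − f)·c).
N = 387² / ((468000 − 387) × 0.02) = 149769 / 9352 ≈ 16.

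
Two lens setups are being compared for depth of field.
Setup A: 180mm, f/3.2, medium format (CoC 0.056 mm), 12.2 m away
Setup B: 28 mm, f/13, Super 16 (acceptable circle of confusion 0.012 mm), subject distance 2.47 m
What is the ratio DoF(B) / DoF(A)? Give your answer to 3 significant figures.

1.93

Setup A: H = 180²/(3.2×0.056) + 180 ≈ 180983.6 mm; DoF = Df − Dn = 13068.8 − 11439.5 ≈ 1629.3 mm.
Setup B: H = 28²/(13×0.012) + 28 ≈ 5053.6 mm; DoF = Df − Dn = 4804.6 − 1662.3 ≈ 3142.3 mm.
Ratio = 3142.3 / 1629.3 ≈ 1.93.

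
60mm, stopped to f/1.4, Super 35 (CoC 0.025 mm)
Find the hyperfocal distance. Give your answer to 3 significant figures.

103 m

Hyperfocal distance H = f²/(N·c) + f = 60²/(1.4 × 0.025) + 60 = 3600/0.035 + 60 ≈ 102917.1 mm ≈ 103 m.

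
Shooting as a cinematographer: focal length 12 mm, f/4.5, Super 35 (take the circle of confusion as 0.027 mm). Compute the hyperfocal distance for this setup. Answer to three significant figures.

1.20 m

Hyperfocal distance H = f²/(N·c) + f = 12²/(4.5 × 0.027) + 12 = 144/0.1215 + 12 ≈ 1197.2 mm ≈ 1.20 m.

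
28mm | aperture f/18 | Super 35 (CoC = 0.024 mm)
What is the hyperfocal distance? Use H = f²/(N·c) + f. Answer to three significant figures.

1.84 m

Hyperfocal distance H = f²/(N·c) + f = 28²/(18 × 0.024) + 28 = 784/0.432 + 28 ≈ 1842.8 mm ≈ 1.84 m.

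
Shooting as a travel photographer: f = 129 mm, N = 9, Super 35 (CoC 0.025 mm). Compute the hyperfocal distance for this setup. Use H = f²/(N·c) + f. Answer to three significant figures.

Hyperfocal distance H = f²/(N·c) + f = 129²/(9 × 0.025) + 129 = 16641/0.225 + 129 ≈ 74089.0 mm ≈ 74.1 m.

74.1 m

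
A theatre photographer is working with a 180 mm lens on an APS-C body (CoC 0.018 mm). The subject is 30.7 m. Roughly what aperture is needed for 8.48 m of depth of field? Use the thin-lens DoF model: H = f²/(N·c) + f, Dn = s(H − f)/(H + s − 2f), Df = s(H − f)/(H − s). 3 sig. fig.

Write h = H − f = f²/(N·c). The thin-lens limits are Dn = s·h/(h + (s−f)) and Df = s·h/(h − (s−f)), so DoF = Df − Dn = 2·s·(s−f)·h / (h² − (s−f)²).
That is a quadratic in h: DoF·h² − 2·s·(s−f)·h − DoF·(s−f)² = 0 ⇒ h = (s−f)·(s + √(s² + DoF²)) / DoF = 30520 × (30700 + √(30700² + 8480²)) / 8480 = 30520 × (30700 + 31849.7) / 8480 ≈ 225120 mm.
Then N = f²/(c·h) = 180² / (0.018 × 225120) = 32400 / 4052.2 ≈ 8.

f/8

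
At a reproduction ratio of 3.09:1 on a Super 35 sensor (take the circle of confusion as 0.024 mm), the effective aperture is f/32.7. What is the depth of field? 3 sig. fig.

At magnification m, DoF ≈ 2·N_eff·c/m² = 2 × 32.7 × 0.024 / 3.09² = 1.57 / 9.548 ≈ 0.164 mm.

0.164 mm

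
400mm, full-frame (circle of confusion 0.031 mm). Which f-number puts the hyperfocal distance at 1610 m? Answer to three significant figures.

f/3.21

Rearrange H = f²/(N·c) + f for N: N = f² / ((H − f)·c).
N = 400² / ((1610000 − 400) × 0.031) = 160000 / 49898 ≈ 3.21.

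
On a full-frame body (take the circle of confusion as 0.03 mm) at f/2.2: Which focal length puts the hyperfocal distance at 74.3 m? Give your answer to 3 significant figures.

70.0 mm

From H = f²/(N·c) + f, with f ≪ H: f ≈ √(H·N·c) = √(74300 × 2.2 × 0.03) = √4903.8 ≈ 70.03 mm.
The +f correction barely moves this — solving exactly, f² + N·c·f − N·c·H = 0 ⇒ f = (−N·c + √((N·c)² + 4·N·c·H))/2 = (−0.066 + √19615)/2 ≈ 69.994 mm, so f ≈ 70.0 mm.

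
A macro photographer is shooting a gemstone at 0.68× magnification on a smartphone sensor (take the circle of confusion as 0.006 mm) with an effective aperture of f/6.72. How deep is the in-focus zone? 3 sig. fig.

0.174 mm

At magnification m, DoF ≈ 2·N_eff·c/m² = 2 × 6.72 × 0.006 / 0.68² = 0.08064 / 0.4624 ≈ 0.174 mm.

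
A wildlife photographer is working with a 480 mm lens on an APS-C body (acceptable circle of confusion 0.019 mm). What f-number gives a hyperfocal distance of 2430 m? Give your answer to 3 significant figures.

f/4.99

Rearrange H = f²/(N·c) + f for N: N = f² / ((H − f)·c).
N = 480² / ((2430000 − 480) × 0.019) = 230400 / 46161 ≈ 4.99.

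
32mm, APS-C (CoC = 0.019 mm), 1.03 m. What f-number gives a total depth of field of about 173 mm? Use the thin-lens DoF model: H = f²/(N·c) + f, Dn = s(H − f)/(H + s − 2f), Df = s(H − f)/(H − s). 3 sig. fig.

Write h = H − f = f²/(N·c). The thin-lens limits are Dn = s·h/(h + (s−f)) and Df = s·h/(h − (s−f)), so DoF = Df − Dn = 2·s·(s−f)·h / (h² − (s−f)²).
That is a quadratic in h: DoF·h² − 2·s·(s−f)·h − DoF·(s−f)² = 0 ⇒ h = (s−f)·(s + √(s² + DoF²)) / DoF = 998 × (1030 + √(1030² + 173²)) / 173 = 998 × (1030 + 1044.43) / 173 ≈ 11967 mm.
Then N = f²/(c·h) = 32² / (0.019 × 11967) = 1024 / 227.37 ≈ 4.50.

f/4.50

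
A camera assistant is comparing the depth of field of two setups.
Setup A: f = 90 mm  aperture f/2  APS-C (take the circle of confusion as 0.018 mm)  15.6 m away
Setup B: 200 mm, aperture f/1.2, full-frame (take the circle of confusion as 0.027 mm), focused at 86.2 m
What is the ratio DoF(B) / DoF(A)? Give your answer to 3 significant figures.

5.58

Setup A: H = 90²/(2×0.018) + 90 ≈ 225090.0 mm; DoF = Df − Dn = 16755.0 − 14594.0 ≈ 2161.0 mm.
Setup B: H = 200²/(1.2×0.027) + 200 ≈ 1234767.9 mm; DoF = Df − Dn = 92654 − 80586 ≈ 12068 mm.
Ratio = 12068 / 2161.0 ≈ 5.58.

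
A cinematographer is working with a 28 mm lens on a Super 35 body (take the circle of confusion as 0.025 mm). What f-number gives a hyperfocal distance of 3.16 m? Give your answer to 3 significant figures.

f/10

Rearrange H = f²/(N·c) + f for N: N = f² / ((H − f)·c).
N = 28² / ((3160 − 28) × 0.025) = 784 / 78.30 ≈ 10.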